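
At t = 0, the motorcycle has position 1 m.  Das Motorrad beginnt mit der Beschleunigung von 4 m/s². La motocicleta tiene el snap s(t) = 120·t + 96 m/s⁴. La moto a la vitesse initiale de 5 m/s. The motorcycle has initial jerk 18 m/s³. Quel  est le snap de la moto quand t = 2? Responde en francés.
En utilisant s(t) = 120·t + 96 et en substituant t = 2, nous trouvons s = 336.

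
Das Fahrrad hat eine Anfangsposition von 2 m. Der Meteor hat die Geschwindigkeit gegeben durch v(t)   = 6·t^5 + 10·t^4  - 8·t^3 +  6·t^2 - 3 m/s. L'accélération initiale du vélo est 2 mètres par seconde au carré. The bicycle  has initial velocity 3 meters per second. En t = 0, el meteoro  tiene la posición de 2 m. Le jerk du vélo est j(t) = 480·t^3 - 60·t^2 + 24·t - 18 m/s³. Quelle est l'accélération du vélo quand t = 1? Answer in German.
Wir müssen die Stammfunktion unserer Gleichung für den Ruck j(t) = 480·t^3 - 60·t^2 + 24·t - 18 1-mal finden. Das Integral von dem Ruck, mit a(0) = 2, ergibt die Beschleunigung: a(t) = 120·t^4 - 20·t^3 + 12·t^2 - 18·t + 2. Wir haben die Beschleunigung a(t) = 120·t^4 - 20·t^3 + 12·t^2 - 18·t + 2. Durch Einsetzen von t = 1: a(1) = 96.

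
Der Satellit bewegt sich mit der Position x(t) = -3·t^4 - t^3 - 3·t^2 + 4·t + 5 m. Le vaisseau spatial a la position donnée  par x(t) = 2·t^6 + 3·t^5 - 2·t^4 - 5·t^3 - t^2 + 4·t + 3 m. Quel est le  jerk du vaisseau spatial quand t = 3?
En partant de la position x(t) = 2·t^6 + 3·t^5 - 2·t^4 - 5·t^3 - t^2 + 4·t + 3, nous prenons 3 dérivées. La dérivée de la position donne la vitesse: v(t) = 12·t^5 + 15·t^4 - 8·t^3 - 15·t^2 - 2·t + 4. En prenant d/dt de v(t), nous trouvons a(t) = 60·t^4 + 60·t^3 - 24·t^2 - 30·t - 2. La dérivée de l'accélération donne le jerk: j(t) = 240·t^3 + 180·t^2 - 48·t - 30. Nous avons le jerk j(t) = 240·t^3 + 180·t^2 - 48·t - 30. En substituant t = 3: j(3) = 7926.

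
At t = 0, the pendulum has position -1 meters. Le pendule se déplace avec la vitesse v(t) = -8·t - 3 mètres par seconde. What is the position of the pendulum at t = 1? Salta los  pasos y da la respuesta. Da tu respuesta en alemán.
Die Position bei t = 1 ist x = -8.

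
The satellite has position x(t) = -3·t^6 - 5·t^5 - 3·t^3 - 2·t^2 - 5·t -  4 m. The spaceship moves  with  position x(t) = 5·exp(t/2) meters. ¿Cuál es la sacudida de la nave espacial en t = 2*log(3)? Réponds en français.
Nous devons dériver notre équation de la position x(t) = 5·exp(t/2) 3 fois. En dérivant la position, nous obtenons la vitesse: v(t) = 5·exp(t/2)/2. En dérivant la vitesse, nous obtenons l'accélération: a(t) = 5·exp(t/2)/4. La dérivée de l'accélération donne le jerk: j(t) = 5·exp(t/2)/8. Nous avons le jerk j(t) = 5·exp(t/2)/8. En substituant t = 2*log(3): j(2*log(3)) = 15/8.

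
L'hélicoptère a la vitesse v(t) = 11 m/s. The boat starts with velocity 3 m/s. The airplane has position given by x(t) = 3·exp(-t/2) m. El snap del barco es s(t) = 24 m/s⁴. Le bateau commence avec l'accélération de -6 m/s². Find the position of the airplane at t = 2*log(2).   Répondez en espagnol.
Usando x(t) = 3·exp(-t/2) y sustituyendo t = 2*log(2), encontramos x = 3/2.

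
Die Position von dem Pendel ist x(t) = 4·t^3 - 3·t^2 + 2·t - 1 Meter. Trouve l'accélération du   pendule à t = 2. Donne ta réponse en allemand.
Um dies zu lösen, müssen wir 2 Ableitungen unserer Gleichung für die Position x(t) = 4·t^3 - 3·t^2 + 2·t - 1 nehmen. Mit d/dt von x(t) finden wir v(t) = 12·t^2 - 6·t + 2. Die Ableitung von der Geschwindigkeit ergibt die Beschleunigung: a(t) = 24·t - 6. Wir haben die Beschleunigung a(t) = 24·t - 6. Durch Einsetzen von t = 2: a(2) = 42.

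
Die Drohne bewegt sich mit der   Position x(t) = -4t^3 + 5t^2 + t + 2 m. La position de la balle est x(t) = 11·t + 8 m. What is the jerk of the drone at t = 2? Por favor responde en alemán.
Um dies zu lösen, müssen wir 3 Ableitungen unserer Gleichung für die Position x(t) = -4·t^3 + 5·t^2 + t + 2 nehmen. Durch Ableiten von der Position erhalten wir die Geschwindigkeit: v(t) = -12·t^2 + 10·t + 1. Mit d/dt von v(t) finden wir a(t) = 10 - 24·t. Mit d/dt von a(t) finden wir j(t) = -24. Wir haben den Ruck j(t) = -24. Durch Einsetzen von t = 2: j(2) = -24.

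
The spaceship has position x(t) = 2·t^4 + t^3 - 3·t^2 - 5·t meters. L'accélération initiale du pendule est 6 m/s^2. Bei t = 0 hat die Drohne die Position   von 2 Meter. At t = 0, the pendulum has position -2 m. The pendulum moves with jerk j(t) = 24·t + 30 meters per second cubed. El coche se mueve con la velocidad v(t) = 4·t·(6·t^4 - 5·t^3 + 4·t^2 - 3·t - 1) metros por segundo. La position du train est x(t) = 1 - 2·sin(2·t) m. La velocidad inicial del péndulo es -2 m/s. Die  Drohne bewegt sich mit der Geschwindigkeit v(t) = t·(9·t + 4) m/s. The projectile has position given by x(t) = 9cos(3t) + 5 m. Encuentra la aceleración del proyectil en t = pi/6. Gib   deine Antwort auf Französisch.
Nous devons dériver notre équation de la position x(t) = 9·cos(3·t) + 5 2 fois. En prenant d/dt de x(t), nous trouvons v(t) = -27·sin(3·t). En dérivant la vitesse, nous obtenons l'accélération: a(t) = -81·cos(3·t). De l'équation de l'accélération a(t) = -81·cos(3·t), nous substituons t = pi/6 pour obtenir a = 0.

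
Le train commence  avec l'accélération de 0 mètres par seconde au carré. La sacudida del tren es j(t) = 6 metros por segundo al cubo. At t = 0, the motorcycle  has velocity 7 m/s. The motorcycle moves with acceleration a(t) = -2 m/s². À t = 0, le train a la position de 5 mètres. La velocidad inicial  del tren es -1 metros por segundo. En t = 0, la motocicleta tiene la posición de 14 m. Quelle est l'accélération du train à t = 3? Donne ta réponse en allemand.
Ausgehend von dem Ruck j(t) = 6, nehmen wir 1 Stammfunktion. Mit ∫j(t)dt und Anwendung von a(0) = 0, finden wir a(t) = 6·t. Mit a(t) = 6·t und Einsetzen von t = 3, finden wir a = 18.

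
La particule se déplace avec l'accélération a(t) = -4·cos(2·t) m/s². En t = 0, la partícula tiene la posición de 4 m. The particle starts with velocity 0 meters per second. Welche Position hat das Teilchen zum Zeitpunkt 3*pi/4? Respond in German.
Wir müssen unsere Gleichung für die Beschleunigung a(t) = -4·cos(2·t) 2-mal integrieren. Das Integral von der Beschleunigung, mit v(0) = 0, ergibt die Geschwindigkeit: v(t) = -2·sin(2·t). Die Stammfunktion von der Geschwindigkeit ist die Position. Mit x(0) = 4 erhalten wir x(t) = cos(2·t) + 3. Aus der Gleichung für die Position x(t) = cos(2·t) + 3, setzen wir t = 3*pi/4 ein und erhalten x = 3.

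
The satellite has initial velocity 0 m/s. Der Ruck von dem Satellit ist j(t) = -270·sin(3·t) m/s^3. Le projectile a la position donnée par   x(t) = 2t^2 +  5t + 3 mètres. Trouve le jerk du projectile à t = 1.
En partant de la position x(t) = 2·t^2 + 5·t + 3, nous prenons 3 dérivées. La dérivée de la position donne la vitesse: v(t) = 4·t + 5. En prenant d/dt de v(t), nous trouvons a(t) = 4. En dérivant l'accélération, nous obtenons le jerk: j(t) = 0. Nous avons le jerk j(t) = 0. En substituant t = 1: j(1) = 0.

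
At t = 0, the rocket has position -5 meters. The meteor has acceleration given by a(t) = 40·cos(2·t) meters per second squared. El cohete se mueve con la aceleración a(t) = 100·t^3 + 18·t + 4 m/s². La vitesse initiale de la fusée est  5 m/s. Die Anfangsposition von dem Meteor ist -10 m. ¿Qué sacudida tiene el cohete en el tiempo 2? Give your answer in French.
En partant de l'accélération a(t) = 100·t^3 + 18·t + 4, nous prenons 1 dérivée. En dérivant l'accélération, nous obtenons le jerk: j(t) = 300·t^2 + 18. De l'équation du jerk j(t) = 300·t^2 + 18, nous substituons t = 2 pour obtenir j = 1218.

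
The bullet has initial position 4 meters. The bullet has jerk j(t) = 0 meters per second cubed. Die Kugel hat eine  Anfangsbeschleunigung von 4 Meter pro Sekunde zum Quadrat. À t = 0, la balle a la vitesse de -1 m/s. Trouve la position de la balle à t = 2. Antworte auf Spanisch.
Debemos encontrar la integral de nuestra ecuación de la sacudida j(t) = 0 3 veces. Integrando la sacudida y usando la condición inicial a(0) = 4, obtenemos a(t) = 4. La antiderivada de la aceleración es la velocidad. Usando v(0) = -1, obtenemos v(t) = 4·t - 1. Tomando ∫v(t)dt y aplicando x(0) = 4, encontramos x(t) = 2·t^2 - t + 4. Usando x(t) = 2·t^2 - t + 4 y sustituyendo t = 2, encontramos x = 10.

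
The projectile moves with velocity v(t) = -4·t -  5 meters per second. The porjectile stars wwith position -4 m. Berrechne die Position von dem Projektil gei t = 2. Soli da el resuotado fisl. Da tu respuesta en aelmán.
Die Position bei t = 2 ist x = -22.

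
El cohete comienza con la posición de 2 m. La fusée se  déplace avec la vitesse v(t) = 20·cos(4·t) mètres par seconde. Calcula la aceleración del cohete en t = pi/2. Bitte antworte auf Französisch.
Pour résoudre ceci, nous devons prendre 1 dérivée de notre équation de la vitesse v(t) = 20·cos(4·t). La dérivée de la vitesse donne l'accélération: a(t) = -80·sin(4·t). Nous avons l'accélération a(t) = -80·sin(4·t). En substituant t = pi/2: a(pi/2) = 0.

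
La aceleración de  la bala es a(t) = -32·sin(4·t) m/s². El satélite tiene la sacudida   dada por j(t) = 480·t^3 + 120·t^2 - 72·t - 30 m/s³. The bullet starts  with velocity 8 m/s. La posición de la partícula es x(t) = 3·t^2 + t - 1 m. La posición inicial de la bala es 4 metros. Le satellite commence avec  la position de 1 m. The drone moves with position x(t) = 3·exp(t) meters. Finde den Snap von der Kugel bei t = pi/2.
Um dies zu lösen, müssen wir 2 Ableitungen unserer Gleichung für die Beschleunigung a(t) = -32·sin(4·t) nehmen. Mit d/dt von a(t) finden wir j(t) = -128·cos(4·t). Durch Ableiten von dem Ruck erhalten wir den Snap: s(t) = 512·sin(4·t). Aus der Gleichung für den Snap s(t) = 512·sin(4·t), setzen wir t = pi/2 ein und erhalten s = 0.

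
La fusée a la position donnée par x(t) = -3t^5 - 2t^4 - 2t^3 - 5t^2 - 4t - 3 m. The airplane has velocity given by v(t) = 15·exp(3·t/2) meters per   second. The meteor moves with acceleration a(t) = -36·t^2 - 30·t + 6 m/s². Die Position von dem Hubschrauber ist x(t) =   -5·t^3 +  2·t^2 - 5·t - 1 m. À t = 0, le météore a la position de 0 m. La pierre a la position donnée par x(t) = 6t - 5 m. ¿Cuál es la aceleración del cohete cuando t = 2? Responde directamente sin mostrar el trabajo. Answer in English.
a(2) = -610.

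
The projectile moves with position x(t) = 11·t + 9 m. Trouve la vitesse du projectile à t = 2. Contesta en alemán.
Um dies zu lösen, müssen wir 1 Ableitung unserer Gleichung für die Position x(t) = 11·t + 9 nehmen. Mit d/dt von x(t) finden wir v(t) = 11. Wir haben die Geschwindigkeit v(t) = 11. Durch Einsetzen von t = 2: v(2) = 11.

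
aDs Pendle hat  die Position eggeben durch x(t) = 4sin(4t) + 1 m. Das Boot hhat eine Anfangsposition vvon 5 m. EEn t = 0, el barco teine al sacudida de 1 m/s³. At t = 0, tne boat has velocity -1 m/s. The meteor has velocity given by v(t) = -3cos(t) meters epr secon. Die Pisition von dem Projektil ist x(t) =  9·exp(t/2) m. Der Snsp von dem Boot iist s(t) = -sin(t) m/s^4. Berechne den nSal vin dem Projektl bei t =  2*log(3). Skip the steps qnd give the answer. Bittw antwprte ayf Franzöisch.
s(2*log(3)) = 27/16.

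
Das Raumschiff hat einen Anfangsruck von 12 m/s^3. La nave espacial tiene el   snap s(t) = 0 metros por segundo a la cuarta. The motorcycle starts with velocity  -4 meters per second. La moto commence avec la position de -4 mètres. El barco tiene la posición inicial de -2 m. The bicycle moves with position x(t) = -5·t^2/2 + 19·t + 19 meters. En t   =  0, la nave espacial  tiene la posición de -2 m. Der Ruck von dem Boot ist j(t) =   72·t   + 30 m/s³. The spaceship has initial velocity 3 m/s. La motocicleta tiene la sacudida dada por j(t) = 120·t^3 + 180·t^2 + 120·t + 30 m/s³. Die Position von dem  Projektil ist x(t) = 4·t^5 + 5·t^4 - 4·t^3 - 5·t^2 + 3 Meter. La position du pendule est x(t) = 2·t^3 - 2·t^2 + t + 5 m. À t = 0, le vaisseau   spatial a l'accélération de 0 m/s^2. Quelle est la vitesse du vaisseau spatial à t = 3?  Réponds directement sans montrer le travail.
La réponse est 57.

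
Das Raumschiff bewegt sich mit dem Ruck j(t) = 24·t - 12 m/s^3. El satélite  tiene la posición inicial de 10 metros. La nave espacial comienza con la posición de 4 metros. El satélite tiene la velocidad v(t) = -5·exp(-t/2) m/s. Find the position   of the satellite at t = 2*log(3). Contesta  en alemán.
Wir müssen die Stammfunktion unserer Gleichung für die Geschwindigkeit v(t) = -5·exp(-t/2) 1-mal finden. Durch Integration von der Geschwindigkeit und Verwendung der Anfangsbedingung x(0) = 10, erhalten wir x(t) = 10·exp(-t/2). Wir haben die Position x(t) = 10·exp(-t/2). Durch Einsetzen von t = 2*log(3): x(2*log(3)) = 10/3.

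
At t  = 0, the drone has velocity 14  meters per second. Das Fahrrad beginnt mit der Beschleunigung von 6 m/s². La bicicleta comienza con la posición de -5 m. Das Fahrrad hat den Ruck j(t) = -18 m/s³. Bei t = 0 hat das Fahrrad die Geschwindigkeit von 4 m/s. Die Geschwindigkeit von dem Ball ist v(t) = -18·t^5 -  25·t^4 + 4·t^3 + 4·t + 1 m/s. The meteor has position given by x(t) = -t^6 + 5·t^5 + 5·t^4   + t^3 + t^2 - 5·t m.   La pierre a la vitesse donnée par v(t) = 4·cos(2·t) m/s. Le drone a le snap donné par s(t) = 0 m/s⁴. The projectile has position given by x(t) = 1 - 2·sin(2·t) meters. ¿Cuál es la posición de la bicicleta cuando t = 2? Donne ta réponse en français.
En partant du jerk j(t) = -18, nous prenons 3 intégrales. En prenant ∫j(t)dt et en appliquant a(0) = 6, nous trouvons a(t) = 6 - 18·t. La primitive de l'accélération est la vitesse. En utilisant v(0) = 4, nous obtenons v(t) = -9·t^2 + 6·t + 4. En intégrant la vitesse et en utilisant la condition initiale x(0) = -5, nous obtenons x(t) = -3·t^3 + 3·t^2 + 4·t - 5. Nous avons la position x(t) = -3·t^3 + 3·t^2 + 4·t - 5. En substituant t = 2: x(2) = -9.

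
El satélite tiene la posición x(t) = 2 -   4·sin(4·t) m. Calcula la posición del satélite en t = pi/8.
Tenemos la posición x(t) = 2 - 4·sin(4·t). Sustituyendo t = pi/8: x(pi/8) = -2.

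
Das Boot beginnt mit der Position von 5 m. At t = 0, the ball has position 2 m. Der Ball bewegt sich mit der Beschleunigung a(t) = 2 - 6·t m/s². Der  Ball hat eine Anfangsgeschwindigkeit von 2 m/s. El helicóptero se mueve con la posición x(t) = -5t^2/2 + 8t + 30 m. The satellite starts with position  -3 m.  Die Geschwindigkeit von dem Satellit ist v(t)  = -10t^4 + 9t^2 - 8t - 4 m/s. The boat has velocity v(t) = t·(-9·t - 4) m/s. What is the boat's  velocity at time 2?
We have velocity v(t) = t·(-9·t - 4). Substituting t = 2: v(2) = -44.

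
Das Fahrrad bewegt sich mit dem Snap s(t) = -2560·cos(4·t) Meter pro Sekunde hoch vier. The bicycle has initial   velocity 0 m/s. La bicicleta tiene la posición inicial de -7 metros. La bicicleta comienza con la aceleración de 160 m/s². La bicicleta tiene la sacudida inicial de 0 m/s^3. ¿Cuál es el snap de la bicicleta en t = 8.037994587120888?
De la ecuación del snap s(t) = -2560·cos(4·t), sustituimos t = 8.037994587120888 para obtener s = -1897.28002860820.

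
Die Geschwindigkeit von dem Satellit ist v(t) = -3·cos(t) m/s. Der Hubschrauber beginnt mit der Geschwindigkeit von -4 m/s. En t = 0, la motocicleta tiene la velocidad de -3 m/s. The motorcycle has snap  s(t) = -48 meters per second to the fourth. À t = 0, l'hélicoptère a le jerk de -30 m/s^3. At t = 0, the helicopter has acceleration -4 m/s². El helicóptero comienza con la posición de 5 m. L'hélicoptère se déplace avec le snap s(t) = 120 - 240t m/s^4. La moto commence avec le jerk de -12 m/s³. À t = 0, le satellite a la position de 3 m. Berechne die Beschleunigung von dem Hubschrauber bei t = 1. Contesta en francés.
Nous devons trouver la primitive de notre équation du snap s(t) = 120 - 240·t 2 fois. En prenant ∫s(t)dt et en appliquant j(0) = -30, nous trouvons j(t) = -120·t^2 + 120·t - 30. L'intégrale du jerk est l'accélération. En utilisant a(0) = -4, nous obtenons a(t) = -40·t^3 + 60·t^2 - 30·t - 4. Nous avons l'accélération a(t) = -40·t^3 + 60·t^2 - 30·t - 4. En substituant t = 1: a(1) = -14.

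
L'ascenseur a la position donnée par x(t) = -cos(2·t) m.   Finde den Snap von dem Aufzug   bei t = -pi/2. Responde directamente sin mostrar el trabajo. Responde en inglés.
The answer is 16.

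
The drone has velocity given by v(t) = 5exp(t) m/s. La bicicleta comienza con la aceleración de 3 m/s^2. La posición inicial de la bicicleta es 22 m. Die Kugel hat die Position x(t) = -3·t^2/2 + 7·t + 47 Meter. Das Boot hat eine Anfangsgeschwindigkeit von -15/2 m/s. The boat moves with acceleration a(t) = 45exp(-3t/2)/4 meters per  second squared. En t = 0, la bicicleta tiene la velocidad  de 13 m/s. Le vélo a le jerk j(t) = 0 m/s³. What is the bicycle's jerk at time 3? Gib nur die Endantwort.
At t = 3, j = 0.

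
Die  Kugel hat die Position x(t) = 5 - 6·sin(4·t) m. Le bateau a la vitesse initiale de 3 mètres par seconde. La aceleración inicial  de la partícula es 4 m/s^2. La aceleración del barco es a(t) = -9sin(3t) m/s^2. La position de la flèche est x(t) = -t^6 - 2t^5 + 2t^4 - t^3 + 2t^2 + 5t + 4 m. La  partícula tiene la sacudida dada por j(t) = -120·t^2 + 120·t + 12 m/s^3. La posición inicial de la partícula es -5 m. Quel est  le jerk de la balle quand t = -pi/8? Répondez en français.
Nous devons dériver notre équation de la position x(t) = 5 - 6·sin(4·t) 3 fois. En prenant d/dt de x(t), nous trouvons v(t) = -24·cos(4·t). En dérivant la vitesse, nous obtenons l'accélération: a(t) = 96·sin(4·t). En prenant d/dt de a(t), nous trouvons j(t) = 384·cos(4·t). En utilisant j(t) = 384·cos(4·t) et en substituant t = -pi/8, nous trouvons j = 0.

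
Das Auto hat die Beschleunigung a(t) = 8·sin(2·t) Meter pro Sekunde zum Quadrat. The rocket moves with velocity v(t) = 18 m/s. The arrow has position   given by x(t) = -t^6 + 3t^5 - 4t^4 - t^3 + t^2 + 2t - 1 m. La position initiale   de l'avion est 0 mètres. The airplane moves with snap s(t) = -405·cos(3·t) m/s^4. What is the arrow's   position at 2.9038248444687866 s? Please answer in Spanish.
Usando x(t) = -t^6 + 3·t^5 - 4·t^4 - t^3 + t^2 + 2·t - 1 y sustituyendo t = 2.9038248444687866, encontramos x = -275.796619766591.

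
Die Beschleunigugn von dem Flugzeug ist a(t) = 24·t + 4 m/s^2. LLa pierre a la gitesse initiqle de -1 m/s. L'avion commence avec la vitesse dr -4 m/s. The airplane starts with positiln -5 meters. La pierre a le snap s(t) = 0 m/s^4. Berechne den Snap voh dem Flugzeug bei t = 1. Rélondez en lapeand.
Wir müssen unsere Gleichung für die Beschleunigung a(t) = 24·t + 4 2-mal ableiten. Durch Ableiten von der Beschleunigung erhalten wir den Ruck: j(t) = 24. Durch Ableiten von dem Ruck erhalten wir den Snap: s(t) = 0. Mit s(t) = 0 und Einsetzen von t = 1, finden wir s = 0.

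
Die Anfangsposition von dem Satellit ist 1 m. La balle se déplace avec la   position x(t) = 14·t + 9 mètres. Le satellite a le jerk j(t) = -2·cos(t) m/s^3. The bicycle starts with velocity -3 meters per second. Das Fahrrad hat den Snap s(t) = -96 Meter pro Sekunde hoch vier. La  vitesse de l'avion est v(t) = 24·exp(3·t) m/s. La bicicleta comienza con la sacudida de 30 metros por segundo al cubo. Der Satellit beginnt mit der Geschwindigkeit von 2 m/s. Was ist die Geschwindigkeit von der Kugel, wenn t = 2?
Wir müssen unsere Gleichung für die Position x(t) = 14·t + 9 1-mal ableiten. Durch Ableiten von der Position erhalten wir die Geschwindigkeit: v(t) = 14. Aus der Gleichung für die Geschwindigkeit v(t) = 14, setzen wir t = 2 ein und erhalten v = 14.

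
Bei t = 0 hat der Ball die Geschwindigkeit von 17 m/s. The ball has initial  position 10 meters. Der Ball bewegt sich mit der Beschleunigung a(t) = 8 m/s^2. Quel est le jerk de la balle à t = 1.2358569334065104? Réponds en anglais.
We must differentiate our acceleration equation a(t) = 8 1 time. The derivative of acceleration gives jerk: j(t) = 0. Using j(t) = 0 and substituting t = 1.2358569334065104, we find j = 0.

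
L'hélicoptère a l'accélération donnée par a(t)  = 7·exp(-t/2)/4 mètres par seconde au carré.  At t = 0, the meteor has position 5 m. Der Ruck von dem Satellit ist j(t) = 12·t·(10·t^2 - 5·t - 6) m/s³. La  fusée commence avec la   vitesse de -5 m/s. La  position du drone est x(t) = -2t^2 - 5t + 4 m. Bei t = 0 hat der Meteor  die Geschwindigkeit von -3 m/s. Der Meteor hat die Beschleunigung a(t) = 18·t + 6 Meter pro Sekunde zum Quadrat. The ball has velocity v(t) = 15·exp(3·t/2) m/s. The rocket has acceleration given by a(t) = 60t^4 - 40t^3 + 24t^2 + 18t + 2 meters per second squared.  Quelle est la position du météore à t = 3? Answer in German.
Ausgehend von der Beschleunigung a(t) = 18·t + 6, nehmen wir 2 Integrale. Das Integral von der Beschleunigung ist die Geschwindigkeit. Mit v(0) = -3 erhalten wir v(t) = 9·t^2 + 6·t - 3. Die Stammfunktion von der Geschwindigkeit ist die Position. Mit x(0) = 5 erhalten wir x(t) = 3·t^3 + 3·t^2 - 3·t + 5. Mit x(t) = 3·t^3 + 3·t^2 - 3·t + 5 und Einsetzen von t = 3, finden wir x = 104.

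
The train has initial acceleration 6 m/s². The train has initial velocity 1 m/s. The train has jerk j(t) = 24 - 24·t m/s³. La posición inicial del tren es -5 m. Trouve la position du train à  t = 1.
Pour résoudre ceci, nous devons prendre 3 intégrales de notre équation du jerk j(t) = 24 - 24·t. En prenant ∫j(t)dt et en appliquant a(0) = 6, nous trouvons a(t) = -12·t^2 + 24·t + 6. La primitive de l'accélération, avec v(0) = 1, donne la vitesse: v(t) = -4·t^3 + 12·t^2 + 6·t + 1. En prenant ∫v(t)dt et en appliquant x(0) = -5, nous trouvons x(t) = -t^4 + 4·t^3 + 3·t^2 + t - 5. Nous avons la position x(t) = -t^4 + 4·t^3 + 3·t^2 + t - 5. En substituant t = 1: x(1) = 2.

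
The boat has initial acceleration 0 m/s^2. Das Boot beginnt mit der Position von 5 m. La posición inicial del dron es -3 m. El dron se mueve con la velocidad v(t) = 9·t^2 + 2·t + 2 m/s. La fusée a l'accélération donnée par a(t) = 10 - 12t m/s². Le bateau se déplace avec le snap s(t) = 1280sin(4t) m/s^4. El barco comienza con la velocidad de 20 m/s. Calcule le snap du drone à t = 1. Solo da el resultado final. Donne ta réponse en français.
Le snap à t = 1 est s = 0.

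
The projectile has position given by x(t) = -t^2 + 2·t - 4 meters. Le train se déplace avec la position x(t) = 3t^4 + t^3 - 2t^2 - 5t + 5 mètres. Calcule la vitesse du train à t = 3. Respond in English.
To solve this, we need to take 1 derivative of our position equation x(t) = 3·t^4 + t^3 - 2·t^2 - 5·t + 5. Differentiating position, we get velocity: v(t) = 12·t^3 + 3·t^2 - 4·t - 5. Using v(t) = 12·t^3 + 3·t^2 - 4·t - 5 and substituting t = 3, we find v = 334.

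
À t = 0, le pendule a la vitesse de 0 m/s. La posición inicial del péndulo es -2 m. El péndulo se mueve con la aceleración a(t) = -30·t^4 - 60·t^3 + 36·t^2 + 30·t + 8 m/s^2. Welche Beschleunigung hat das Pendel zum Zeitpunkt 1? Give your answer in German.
Aus der Gleichung für die Beschleunigung a(t) = -30·t^4 - 60·t^3 + 36·t^2 + 30·t + 8, setzen wir t = 1 ein und erhalten a = -16.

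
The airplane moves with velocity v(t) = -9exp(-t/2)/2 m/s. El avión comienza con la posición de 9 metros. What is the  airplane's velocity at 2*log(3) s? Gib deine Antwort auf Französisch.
Nous avons la vitesse v(t) = -9·exp(-t/2)/2. En substituant t = 2*log(3): v(2*log(3)) = -3/2.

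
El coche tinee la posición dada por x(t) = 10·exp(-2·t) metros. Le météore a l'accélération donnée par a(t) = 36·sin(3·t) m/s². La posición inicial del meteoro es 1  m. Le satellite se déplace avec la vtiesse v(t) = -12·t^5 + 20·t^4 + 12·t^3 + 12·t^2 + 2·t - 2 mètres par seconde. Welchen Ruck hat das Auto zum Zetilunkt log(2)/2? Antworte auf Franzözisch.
Nous devons dériver notre équation de la position x(t) = 10·exp(-2·t) 3 fois. En dérivant la position, nous obtenons la vitesse: v(t) = -20·exp(-2·t). En prenant d/dt de v(t), nous trouvons a(t) = 40·exp(-2·t). La dérivée de l'accélération donne le jerk: j(t) = -80·exp(-2·t). En utilisant j(t) = -80·exp(-2·t) et en substituant t = log(2)/2, nous trouvons j = -40.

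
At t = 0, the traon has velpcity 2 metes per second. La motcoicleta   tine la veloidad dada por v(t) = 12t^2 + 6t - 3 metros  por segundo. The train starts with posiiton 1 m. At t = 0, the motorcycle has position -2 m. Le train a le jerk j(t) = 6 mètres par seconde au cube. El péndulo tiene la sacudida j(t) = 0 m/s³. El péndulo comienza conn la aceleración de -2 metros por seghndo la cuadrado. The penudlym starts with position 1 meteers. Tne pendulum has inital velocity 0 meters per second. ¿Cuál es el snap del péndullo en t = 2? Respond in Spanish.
Debemos derivar nuestra ecuación de la sacudida j(t) = 0 1 vez. Tomando d/dt de j(t), encontramos s(t) = 0. Tenemos el snap s(t) = 0. Sustituyendo t = 2: s(2) = 0.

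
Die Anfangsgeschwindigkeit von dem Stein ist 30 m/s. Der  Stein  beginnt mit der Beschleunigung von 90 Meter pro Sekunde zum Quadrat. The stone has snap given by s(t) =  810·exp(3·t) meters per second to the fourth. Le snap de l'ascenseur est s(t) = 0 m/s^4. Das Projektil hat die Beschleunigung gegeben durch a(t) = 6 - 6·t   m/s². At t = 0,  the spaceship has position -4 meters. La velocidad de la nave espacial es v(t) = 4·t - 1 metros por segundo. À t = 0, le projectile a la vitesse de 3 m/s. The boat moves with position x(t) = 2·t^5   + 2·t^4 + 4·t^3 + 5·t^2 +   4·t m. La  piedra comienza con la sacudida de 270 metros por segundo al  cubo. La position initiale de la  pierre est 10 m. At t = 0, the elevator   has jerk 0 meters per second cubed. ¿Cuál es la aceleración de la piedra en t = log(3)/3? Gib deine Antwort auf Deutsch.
Um dies zu lösen, müssen wir 2 Stammfunktionen unserer Gleichung für den Snap s(t) = 810·exp(3·t) finden. Mit ∫s(t)dt und Anwendung von j(0) = 270, finden wir j(t) = 270·exp(3·t). Die Stammfunktion von dem Ruck ist die Beschleunigung. Mit a(0) = 90 erhalten wir a(t) = 90·exp(3·t). Wir haben die Beschleunigung a(t) = 90·exp(3·t). Durch Einsetzen von t = log(3)/3: a(log(3)/3) = 270.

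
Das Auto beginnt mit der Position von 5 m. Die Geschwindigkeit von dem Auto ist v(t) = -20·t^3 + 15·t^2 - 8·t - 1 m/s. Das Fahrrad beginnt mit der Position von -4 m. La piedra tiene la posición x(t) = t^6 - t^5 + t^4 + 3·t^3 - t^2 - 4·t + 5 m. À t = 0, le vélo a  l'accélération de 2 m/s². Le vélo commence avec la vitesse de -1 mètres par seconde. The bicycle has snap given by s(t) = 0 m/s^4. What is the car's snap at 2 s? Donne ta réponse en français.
En partant de la vitesse v(t) = -20·t^3 + 15·t^2 - 8·t - 1, nous prenons 3 dérivées. La dérivée de la vitesse donne l'accélération: a(t) = -60·t^2 + 30·t - 8. En prenant d/dt de a(t), nous trouvons j(t) = 30 - 120·t. En dérivant le jerk, nous obtenons le snap: s(t) = -120. En utilisant s(t) = -120 et en substituant t = 2, nous trouvons s = -120.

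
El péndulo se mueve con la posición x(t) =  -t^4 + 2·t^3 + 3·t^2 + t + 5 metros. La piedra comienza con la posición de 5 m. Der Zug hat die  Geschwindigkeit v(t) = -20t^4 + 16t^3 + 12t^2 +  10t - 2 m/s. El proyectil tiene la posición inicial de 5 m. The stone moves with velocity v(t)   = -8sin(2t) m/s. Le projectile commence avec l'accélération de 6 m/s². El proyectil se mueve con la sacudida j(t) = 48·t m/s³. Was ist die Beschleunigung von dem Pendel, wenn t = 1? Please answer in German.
Ausgehend von der Position x(t) = -t^4 + 2·t^3 + 3·t^2 + t + 5, nehmen wir 2 Ableitungen. Mit d/dt von x(t) finden wir v(t) = -4·t^3 + 6·t^2 + 6·t + 1. Mit d/dt von v(t) finden wir a(t) = -12·t^2 + 12·t + 6. Wir haben die Beschleunigung a(t) = -12·t^2 + 12·t + 6. Durch Einsetzen von t = 1: a(1) = 6.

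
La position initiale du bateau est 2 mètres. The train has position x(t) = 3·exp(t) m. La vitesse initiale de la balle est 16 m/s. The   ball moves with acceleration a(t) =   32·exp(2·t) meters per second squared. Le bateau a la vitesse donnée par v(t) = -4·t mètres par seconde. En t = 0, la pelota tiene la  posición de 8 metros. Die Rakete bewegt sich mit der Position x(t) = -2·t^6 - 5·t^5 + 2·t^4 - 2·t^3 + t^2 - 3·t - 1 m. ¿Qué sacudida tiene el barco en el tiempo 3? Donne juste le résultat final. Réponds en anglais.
The answer is 0.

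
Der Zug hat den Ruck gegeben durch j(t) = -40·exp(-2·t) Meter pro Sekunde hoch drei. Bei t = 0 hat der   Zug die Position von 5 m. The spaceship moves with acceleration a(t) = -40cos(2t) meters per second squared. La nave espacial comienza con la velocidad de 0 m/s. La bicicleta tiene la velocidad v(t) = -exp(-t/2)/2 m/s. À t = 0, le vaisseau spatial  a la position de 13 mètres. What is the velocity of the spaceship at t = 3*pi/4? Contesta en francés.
Nous devons trouver l'intégrale de notre équation de l'accélération a(t) = -40·cos(2·t) 1 fois. L'intégrale de l'accélération est la vitesse. En utilisant v(0) = 0, nous obtenons v(t) = -20·sin(2·t). En utilisant v(t) = -20·sin(2·t) et en substituant t = 3*pi/4, nous trouvons v = 20.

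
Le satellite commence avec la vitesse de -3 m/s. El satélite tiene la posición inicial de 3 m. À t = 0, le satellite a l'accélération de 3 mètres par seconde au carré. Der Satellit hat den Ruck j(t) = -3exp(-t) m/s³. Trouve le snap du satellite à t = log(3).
Pour résoudre ceci, nous devons prendre 1 dérivée de notre équation du jerk j(t) = -3·exp(-t). En prenant d/dt de j(t), nous trouvons s(t) = 3·exp(-t). Nous avons le snap s(t) = 3·exp(-t). En substituant t = log(3): s(log(3)) = 1.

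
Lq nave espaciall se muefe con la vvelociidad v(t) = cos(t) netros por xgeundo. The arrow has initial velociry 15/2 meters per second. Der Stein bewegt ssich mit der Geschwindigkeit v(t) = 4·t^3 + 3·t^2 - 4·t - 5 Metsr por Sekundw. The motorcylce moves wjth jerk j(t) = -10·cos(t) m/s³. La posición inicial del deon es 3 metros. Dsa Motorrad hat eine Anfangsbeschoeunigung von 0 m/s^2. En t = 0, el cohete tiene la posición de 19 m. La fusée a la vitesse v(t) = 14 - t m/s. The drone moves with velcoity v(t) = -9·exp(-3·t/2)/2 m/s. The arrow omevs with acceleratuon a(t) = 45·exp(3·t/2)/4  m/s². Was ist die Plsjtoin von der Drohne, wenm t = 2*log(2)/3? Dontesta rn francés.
En partant de la vitesse v(t) = -9·exp(-3·t/2)/2, nous prenons 1 primitive. En prenant ∫v(t)dt et en appliquant x(0) = 3, nous trouvons x(t) = 3·exp(-3·t/2). Nous avons la position x(t) = 3·exp(-3·t/2). En substituant t = 2*log(2)/3: x(2*log(2)/3) = 3/2.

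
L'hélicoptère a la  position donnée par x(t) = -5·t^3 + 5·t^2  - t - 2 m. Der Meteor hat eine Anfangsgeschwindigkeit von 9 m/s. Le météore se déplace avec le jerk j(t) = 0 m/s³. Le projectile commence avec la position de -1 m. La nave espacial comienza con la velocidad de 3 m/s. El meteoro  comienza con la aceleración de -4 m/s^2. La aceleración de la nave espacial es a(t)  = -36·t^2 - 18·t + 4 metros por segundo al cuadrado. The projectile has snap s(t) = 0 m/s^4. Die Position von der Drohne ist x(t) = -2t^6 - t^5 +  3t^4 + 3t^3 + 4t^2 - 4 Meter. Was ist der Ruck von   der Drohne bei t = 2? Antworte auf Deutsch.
Um dies zu lösen, müssen wir 3 Ableitungen unserer Gleichung für die Position x(t) = -2·t^6 - t^5 + 3·t^4 + 3·t^3 + 4·t^2 - 4 nehmen. Mit d/dt von x(t) finden wir v(t) = -12·t^5 - 5·t^4 + 12·t^3 + 9·t^2 + 8·t. Die Ableitung von der Geschwindigkeit ergibt die Beschleunigung: a(t) = -60·t^4 - 20·t^3 + 36·t^2 + 18·t + 8. Durch Ableiten von der Beschleunigung erhalten wir den Ruck: j(t) = -240·t^3 - 60·t^2 + 72·t + 18. Wir haben den Ruck j(t) = -240·t^3 - 60·t^2 + 72·t + 18. Durch Einsetzen von t = 2: j(2) = -1998.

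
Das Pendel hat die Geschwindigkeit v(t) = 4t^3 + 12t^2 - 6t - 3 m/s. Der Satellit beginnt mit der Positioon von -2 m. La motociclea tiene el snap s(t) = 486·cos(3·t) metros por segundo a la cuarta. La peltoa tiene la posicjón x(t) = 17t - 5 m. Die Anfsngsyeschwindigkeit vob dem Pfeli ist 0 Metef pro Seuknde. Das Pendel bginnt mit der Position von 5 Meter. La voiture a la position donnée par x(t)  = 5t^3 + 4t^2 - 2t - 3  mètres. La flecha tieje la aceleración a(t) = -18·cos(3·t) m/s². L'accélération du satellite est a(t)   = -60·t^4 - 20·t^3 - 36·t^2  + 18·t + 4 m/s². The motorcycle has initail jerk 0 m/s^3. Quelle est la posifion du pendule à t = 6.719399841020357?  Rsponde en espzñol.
Necesitamos integrar nuestra ecuación de la velocidad v(t) = 4·t^3 + 12·t^2 - 6·t - 3 1 vez. Tomando ∫v(t)dt y aplicando x(0) = 5, encontramos x(t) = t^4 + 4·t^3 - 3·t^2 - 3·t + 5. De la ecuación de la posición x(t) = t^4 + 4·t^3 - 3·t^2 - 3·t + 5, sustituimos t = 6.719399841020357 para obtener x = 3101.47607271430.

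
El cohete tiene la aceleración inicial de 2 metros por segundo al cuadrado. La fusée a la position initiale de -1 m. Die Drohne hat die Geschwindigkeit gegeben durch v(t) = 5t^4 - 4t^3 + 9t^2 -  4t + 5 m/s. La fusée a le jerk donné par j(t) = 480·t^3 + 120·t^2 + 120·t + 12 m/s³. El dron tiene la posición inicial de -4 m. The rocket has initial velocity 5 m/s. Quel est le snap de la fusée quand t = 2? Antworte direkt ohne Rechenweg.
Le snap à t = 2 est s = 6360.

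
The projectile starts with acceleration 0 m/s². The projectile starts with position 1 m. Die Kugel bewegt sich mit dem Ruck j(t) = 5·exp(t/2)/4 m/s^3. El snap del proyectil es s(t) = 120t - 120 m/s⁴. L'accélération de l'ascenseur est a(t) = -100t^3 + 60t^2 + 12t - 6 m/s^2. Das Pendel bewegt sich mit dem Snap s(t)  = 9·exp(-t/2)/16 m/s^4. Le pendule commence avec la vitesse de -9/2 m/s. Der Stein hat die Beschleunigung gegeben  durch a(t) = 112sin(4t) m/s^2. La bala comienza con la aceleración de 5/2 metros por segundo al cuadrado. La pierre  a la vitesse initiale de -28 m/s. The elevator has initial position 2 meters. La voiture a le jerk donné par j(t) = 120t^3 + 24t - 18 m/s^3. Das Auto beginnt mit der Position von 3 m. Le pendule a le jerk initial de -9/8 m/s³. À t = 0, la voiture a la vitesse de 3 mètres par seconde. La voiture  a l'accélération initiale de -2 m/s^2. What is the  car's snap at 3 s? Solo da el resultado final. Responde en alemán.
Bei t = 3, s = 3264.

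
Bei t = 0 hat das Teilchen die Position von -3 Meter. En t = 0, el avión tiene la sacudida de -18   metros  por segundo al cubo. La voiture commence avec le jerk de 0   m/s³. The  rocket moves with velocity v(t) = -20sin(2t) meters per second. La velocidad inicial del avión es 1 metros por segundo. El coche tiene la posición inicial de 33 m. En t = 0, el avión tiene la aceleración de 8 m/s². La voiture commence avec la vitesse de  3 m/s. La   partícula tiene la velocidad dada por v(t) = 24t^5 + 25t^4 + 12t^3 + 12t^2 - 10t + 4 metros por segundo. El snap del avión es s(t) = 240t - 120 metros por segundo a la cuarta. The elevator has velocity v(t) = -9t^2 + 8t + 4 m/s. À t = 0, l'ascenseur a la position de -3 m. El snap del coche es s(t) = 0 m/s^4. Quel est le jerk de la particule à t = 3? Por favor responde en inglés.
To solve this, we need to take 2 derivatives of our velocity equation v(t) = 24·t^5 + 25·t^4 + 12·t^3 + 12·t^2 - 10·t + 4. Taking d/dt of v(t), we find a(t) = 120·t^4 + 100·t^3 + 36·t^2 + 24·t - 10. Taking d/dt of a(t), we find j(t) = 480·t^3 + 300·t^2 + 72·t + 24. We have jerk j(t) = 480·t^3 + 300·t^2 + 72·t + 24. Substituting t = 3: j(3) = 15900.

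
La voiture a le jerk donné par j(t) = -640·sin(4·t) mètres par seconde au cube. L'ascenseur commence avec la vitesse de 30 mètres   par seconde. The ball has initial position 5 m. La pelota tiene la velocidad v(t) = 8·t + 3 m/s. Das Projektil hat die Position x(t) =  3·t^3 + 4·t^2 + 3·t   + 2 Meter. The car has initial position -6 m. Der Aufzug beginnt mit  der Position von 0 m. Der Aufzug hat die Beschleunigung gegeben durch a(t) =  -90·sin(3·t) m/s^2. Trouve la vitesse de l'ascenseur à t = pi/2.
En partant de l'accélération a(t) = -90·sin(3·t), nous prenons 1 intégrale. En prenant ∫a(t)dt et en appliquant v(0) = 30, nous trouvons v(t) = 30·cos(3·t). De l'équation de la vitesse v(t) = 30·cos(3·t), nous substituons t = pi/2 pour obtenir v = 0.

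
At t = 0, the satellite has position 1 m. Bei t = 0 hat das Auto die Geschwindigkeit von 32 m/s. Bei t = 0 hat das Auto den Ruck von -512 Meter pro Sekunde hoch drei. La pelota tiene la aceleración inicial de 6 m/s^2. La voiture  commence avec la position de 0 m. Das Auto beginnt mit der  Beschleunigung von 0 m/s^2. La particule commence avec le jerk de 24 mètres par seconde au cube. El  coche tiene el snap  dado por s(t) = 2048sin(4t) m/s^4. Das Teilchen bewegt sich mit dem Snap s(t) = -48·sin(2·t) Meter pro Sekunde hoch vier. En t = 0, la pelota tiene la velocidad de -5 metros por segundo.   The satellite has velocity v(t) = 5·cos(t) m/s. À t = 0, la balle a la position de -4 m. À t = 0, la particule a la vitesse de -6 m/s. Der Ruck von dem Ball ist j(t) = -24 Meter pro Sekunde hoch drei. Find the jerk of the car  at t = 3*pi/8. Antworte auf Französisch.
Pour résoudre ceci, nous devons prendre 1 intégrale de notre équation du snap s(t) = 2048·sin(4·t). L'intégrale du snap, avec j(0) = -512, donne le jerk: j(t) = -512·cos(4·t). En utilisant j(t) = -512·cos(4·t) et en substituant t = 3*pi/8, nous trouvons j = 0.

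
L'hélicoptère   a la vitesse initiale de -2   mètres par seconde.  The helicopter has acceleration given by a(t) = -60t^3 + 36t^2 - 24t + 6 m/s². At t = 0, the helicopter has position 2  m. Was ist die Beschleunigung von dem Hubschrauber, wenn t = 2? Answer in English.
From the given acceleration equation a(t) = -60·t^3 + 36·t^2 - 24·t + 6, we substitute t = 2 to get a = -378.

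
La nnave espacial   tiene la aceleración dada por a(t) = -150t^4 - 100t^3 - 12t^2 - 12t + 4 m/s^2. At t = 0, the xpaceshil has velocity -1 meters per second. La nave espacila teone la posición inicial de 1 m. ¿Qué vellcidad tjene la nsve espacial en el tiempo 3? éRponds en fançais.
Nous devons trouver la primitive de notre équation de l'accélération a(t) = -150·t^4 - 100·t^3 - 12·t^2 - 12·t + 4 1 fois. En prenant ∫a(t)dt et en appliquant v(0) = -1, nous trouvons v(t) = -30·t^5 - 25·t^4 - 4·t^3 - 6·t^2 + 4·t - 1. Nous avons la vitesse v(t) = -30·t^5 - 25·t^4 - 4·t^3 - 6·t^2 + 4·t - 1. En substituant t = 3: v(3) = -9466.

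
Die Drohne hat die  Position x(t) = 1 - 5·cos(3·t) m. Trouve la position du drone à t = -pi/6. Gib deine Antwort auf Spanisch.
Usando x(t) = 1 - 5·cos(3·t) y sustituyendo t = -pi/6, encontramos x = 1.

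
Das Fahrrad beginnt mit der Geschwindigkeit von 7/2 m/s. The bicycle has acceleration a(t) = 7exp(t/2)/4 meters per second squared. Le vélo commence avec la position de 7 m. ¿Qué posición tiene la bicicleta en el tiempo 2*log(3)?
Para resolver esto, necesitamos tomar 2 antiderivadas de nuestra ecuación de la aceleración a(t) = 7·exp(t/2)/4. Tomando ∫a(t)dt y aplicando v(0) = 7/2, encontramos v(t) = 7·exp(t/2)/2. Tomando ∫v(t)dt y aplicando x(0) = 7, encontramos x(t) = 7·exp(t/2). Tenemos la posición x(t) = 7·exp(t/2). Sustituyendo t = 2*log(3): x(2*log(3)) = 21.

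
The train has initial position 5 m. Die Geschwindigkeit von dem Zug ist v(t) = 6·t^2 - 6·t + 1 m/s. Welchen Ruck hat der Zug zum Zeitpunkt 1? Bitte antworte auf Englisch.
To solve this, we need to take 2 derivatives of our velocity equation v(t) = 6·t^2 - 6·t + 1. The derivative of velocity gives acceleration: a(t) = 12·t - 6. Differentiating acceleration, we get jerk: j(t) = 12. Using j(t) = 12 and substituting t = 1, we find j = 12.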